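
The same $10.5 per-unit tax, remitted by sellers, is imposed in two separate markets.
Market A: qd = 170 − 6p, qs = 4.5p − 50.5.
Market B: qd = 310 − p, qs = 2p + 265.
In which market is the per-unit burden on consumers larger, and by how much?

Market B, by $2.5.

Market A: pre-tax p* = $21, q* = 44; post-tax q = 17; per-unit burden on consumers = $4.5.
Market B: pre-tax p* = $15, q* = 295; post-tax q = 288; per-unit burden on consumers = $7.
Difference: $4.5 vs $7 → market B is larger by $2.5.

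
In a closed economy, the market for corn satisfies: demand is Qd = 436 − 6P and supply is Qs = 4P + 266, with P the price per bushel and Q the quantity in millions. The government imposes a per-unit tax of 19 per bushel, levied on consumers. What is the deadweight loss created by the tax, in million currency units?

Deadweight loss = 433.2 million.

Before the tax: set 436 − 6P = 4P + 266 → P* = 17, Q* = 334.
With the tax collected from consumers, demand (in seller-price terms) shifts: Qd = 436 − 6(P + 19).
New equilibrium: consumers pay 24.6, suppliers receive 5.6, Q = 288.4. (Wedge: Pb − Ps = 19.)
Quantity falls by |ΔQ| = |334 − 288.4| = 45.6.
DWL = ½ · t · |ΔQ| = ½ · 19 · 45.6 = 433.2.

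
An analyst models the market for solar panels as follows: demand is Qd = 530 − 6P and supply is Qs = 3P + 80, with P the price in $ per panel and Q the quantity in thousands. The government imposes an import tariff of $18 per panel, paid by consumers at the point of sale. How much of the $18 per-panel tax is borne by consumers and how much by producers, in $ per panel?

Consumers bear $6 per panel; producers bear $12 per panel.

Before the tax: set 530 − 6P = 3P + 80 → P* = $50, Q* = 230.
With the tax collected from consumers, demand (in seller-price terms) shifts: Qd = 530 − 6(P + 18).
Solving gives Q = 194 with consumers paying $56 and producers receiving $38 (the $18 wedge).
Burden on consumers: $6; on producers: $12. (They sum to $18.)
The less price-elastic side of the market bears the larger share of a per-unit tax.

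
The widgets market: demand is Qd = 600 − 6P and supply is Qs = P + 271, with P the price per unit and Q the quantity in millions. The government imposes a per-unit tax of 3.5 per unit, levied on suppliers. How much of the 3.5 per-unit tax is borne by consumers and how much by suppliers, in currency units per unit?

Before the tax: set 600 − 6P = P + 271 → P* = 47, Q* = 318.
With the tax collected from suppliers, supply shifts: Qs = (P − 3.5) + 271.
New equilibrium: consumers pay 47.5, suppliers receive 44, Q = 315. (Wedge: Pb − Ps = 3.5.)
Burden on consumers: 0.5; on suppliers: 3. (They sum to 3.5.)

Consumers bear 0.5 per unit; suppliers bear 3 per unit.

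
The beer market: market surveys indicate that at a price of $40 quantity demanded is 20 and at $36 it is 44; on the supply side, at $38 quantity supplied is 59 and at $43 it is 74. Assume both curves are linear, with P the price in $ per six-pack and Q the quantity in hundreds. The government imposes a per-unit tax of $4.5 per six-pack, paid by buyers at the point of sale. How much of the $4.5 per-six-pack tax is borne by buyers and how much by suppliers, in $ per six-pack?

Demand slope: (44 − 20)/(36 − 40) = -6, so Qd = 260 − 6P.
Supply slope: (74 − 59)/(43 − 38) = 3, so Qs = 3P − 55.
Before the tax: set 260 − 6P = 3P − 55 → P* = $35, Q* = 50.
With the tax collected from buyers, demand (in seller-price terms) shifts: Qd = 260 − 6(P + 4.5).
New equilibrium: buyers pay $36.5, suppliers receive $32, Q = 41. (Wedge: Pb − Ps = 4.5.)
Burden on buyers: $1.5; on suppliers: $3. (They sum to $4.5.)

Buyers bear $1.5 per six-pack; suppliers bear $3 per six-pack.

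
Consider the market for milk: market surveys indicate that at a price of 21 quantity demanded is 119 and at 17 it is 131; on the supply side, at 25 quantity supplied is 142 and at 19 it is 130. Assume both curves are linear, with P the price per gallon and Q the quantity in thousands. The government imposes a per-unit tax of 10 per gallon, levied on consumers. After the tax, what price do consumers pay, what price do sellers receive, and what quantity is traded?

Consumers pay 22; sellers receive 12; quantity = 116.

Demand slope: (131 − 119)/(17 − 21) = -3, so Qd = 182 − 3P.
Supply slope: (130 − 142)/(19 − 25) = 2, so Qs = 2P + 92.
Without the tax, 182 − 3P = 2P + 92 gives 5P = 90, so P* = 18 and Q* = 128.
With the tax collected from consumers, demand (in seller-price terms) shifts: Qd = 182 − 3(P + 10).
Solving gives Q = 116 with consumers paying 22 and sellers receiving 12 (the 10 wedge).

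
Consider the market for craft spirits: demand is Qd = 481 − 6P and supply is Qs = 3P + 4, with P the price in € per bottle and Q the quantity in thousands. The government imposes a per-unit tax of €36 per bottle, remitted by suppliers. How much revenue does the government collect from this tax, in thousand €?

Tax revenue = €3276 thousand.

Without the tax, 481 − 6P = 3P + 4 gives 9P = 477, so P* = €53 and Q* = 163.
With the tax collected from suppliers, supply shifts: Qs = 3(P − 36) + 4.
New equilibrium: buyers pay €65, suppliers receive €29, Q = 91. (Wedge: Pb − Ps = 36.)
Revenue = t · Q = 36 · 91 = €3276.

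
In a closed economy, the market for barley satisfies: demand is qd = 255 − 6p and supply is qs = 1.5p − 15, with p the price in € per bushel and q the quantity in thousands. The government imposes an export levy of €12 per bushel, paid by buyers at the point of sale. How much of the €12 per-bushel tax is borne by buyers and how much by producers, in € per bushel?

Buyers bear €2.4 per bushel; producers bear €9.6 per bushel.

Before the tax: set 255 − 6p = 1.5p − 15 → p* = €36, q* = 39.
With the tax collected from buyers, demand (in seller-price terms) shifts: qd = 255 − 6(p + 12).
New equilibrium: buyers pay €38.4, producers receive €26.4, q = 24.6. (Wedge: pb − ps = 12.)
Burden on buyers: €2.4; on producers: €9.6. (They sum to €12.)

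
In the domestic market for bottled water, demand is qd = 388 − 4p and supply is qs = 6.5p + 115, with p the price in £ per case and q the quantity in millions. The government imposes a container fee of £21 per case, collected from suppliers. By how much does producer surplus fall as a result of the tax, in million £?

Producer surplus falls by £2064 million.

Without the tax, 388 − 4p = 6.5p + 115 gives 10.5p = 273, so p* = £26 and q* = 284.
With the tax collected from suppliers, supply shifts: qs = 6.5(p − 21) + 115.
New equilibrium: consumers pay £39, suppliers receive £18, q = 232. (Wedge: pb − ps = 21.)
ΔPS is the trapezoid between Q = 232 and Q = 284 of height £8: ½ · (284 + 232) · 8 = £2064.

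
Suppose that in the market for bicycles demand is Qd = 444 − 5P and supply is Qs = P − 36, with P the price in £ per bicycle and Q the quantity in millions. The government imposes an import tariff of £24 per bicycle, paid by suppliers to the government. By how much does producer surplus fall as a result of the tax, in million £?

Before the tax: set 444 − 5P = P − 36 → P* = £80, Q* = 44.
With the tax collected from suppliers, supply shifts: Qs = (P − 24) − 36.
New equilibrium: consumers pay £84, suppliers receive £60, Q = 24. (Wedge: Pb − Ps = 24.)
ΔPS is the trapezoid between Q = 24 and Q = 44 of height £20: ½ · (44 + 24) · 20 = £680.

Producer surplus falls by £680 million.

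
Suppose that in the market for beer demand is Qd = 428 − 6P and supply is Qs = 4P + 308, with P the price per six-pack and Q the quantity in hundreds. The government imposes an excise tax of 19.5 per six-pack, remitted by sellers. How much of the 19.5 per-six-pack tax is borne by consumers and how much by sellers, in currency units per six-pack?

Before the tax: set 428 − 6P = 4P + 308 → P* = 12, Q* = 356.
With the tax collected from sellers, supply shifts: Qs = 4(P − 19.5) + 308.
New equilibrium: consumers pay 19.8, sellers receive 0.3, Q = 309.2. (Wedge: Pb − Ps = 19.5.)
Burden on consumers: 7.8; on sellers: 11.7. (They sum to 19.5.)

Consumers bear 7.8 per six-pack; sellers bear 11.7 per six-pack.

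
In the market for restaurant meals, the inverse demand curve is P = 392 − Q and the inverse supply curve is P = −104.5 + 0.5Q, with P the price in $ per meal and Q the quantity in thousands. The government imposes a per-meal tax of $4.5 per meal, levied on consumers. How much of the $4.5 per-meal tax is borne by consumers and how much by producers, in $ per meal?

Inverting to Q(P) form: Qd = 392 − P; Qs = 2P + 209.
Before the tax: set 392 − P = 2P + 209 → P* = $61, Q* = 331.
With the tax collected from consumers, demand (in seller-price terms) shifts: Qd = 392 − (P + 4.5).
Solving gives Q = 328 with consumers paying $64 and producers receiving $59.5 (the $4.5 wedge).
Burden on consumers: $3; on producers: $1.5. (They sum to $4.5.)
The less price-elastic side of the market bears the larger share of a per-unit tax.

Consumers bear $3 per meal; producers bear $1.5 per meal.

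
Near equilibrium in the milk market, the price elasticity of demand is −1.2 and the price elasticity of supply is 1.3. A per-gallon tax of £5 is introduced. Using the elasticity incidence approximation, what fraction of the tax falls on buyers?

Incidence ratio: buyers' share ≈ εs / (εs + |εd|) = 1.3 / (1.3 + 1.2) = 0.52.
Supply is the more elastic side, so buyers bear the larger share.

Buyers' share ≈ 0.52.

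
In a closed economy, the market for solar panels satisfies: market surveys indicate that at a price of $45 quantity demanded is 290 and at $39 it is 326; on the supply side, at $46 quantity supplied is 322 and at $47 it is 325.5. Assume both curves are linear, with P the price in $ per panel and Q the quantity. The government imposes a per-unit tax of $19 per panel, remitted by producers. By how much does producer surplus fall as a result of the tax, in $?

Demand slope: (326 − 290)/(39 − 45) = -6, so Qd = 560 − 6P.
Supply slope: (325.5 − 322)/(47 − 46) = 3.5, so Qs = 3.5P + 161.
Before the tax: set 560 − 6P = 3.5P + 161 → P* = $42, Q* = 308.
With the tax collected from producers, supply shifts: Qs = 3.5(P − 19) + 161.
New equilibrium: buyers pay $49, producers receive $30, Q = 266. (Wedge: Pb − Ps = 19.)
ΔPS is the trapezoid between Q = 266 and Q = 308 of height $12: ½ · (308 + 266) · 12 = $3444.

Producer surplus falls by $3444.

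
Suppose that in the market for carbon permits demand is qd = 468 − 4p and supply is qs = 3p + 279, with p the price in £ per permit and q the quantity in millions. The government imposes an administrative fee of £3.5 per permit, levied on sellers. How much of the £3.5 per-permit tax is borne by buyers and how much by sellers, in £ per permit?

Before the tax: set 468 − 4p = 3p + 279 → p* = £27, q* = 360.
With the tax collected from sellers, supply shifts: qs = 3(p − 3.5) + 279.
New equilibrium: buyers pay £28.5, sellers receive £25, q = 354. (Wedge: pb − ps = 3.5.)
Burden on buyers: £1.5; on sellers: £2. (They sum to £3.5.)
The less price-elastic side of the market bears the larger share of a per-unit tax.

Buyers bear £1.5 per permit; sellers bear £2 per permit.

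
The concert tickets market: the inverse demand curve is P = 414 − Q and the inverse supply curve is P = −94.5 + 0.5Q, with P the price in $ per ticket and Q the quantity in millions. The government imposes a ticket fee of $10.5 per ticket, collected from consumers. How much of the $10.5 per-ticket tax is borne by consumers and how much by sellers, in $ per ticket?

Rewrite in direct form: Qd = 414 − P and Qs = 2P + 189.
Before the tax: set 414 − P = 2P + 189 → P* = $75, Q* = 339.
With the tax collected from consumers, demand (in seller-price terms) shifts: Qd = 414 − (P + 10.5).
New equilibrium: consumers pay $82, sellers receive $71.5, Q = 332. (Wedge: Pb − Ps = 10.5.)
Burden on consumers: $7; on sellers: $3.5. (They sum to $10.5.)
The less price-elastic side of the market bears the larger share of a per-unit tax.

Consumers bear $7 per ticket; sellers bear $3.5 per ticket.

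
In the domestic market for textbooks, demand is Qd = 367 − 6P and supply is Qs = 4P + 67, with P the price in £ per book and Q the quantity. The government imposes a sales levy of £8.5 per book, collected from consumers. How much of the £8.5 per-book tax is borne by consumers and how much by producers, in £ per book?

Consumers bear £3.4 per book; producers bear £5.1 per book.

Before the tax: set 367 − 6P = 4P + 67 → P* = £30, Q* = 187.
With the tax collected from consumers, demand (in seller-price terms) shifts: Qd = 367 − 6(P + 8.5).
New equilibrium: consumers pay £33.4, producers receive £24.9, Q = 166.6. (Wedge: Pb − Ps = 8.5.)
Burden on consumers: £3.4; on producers: £5.1. (They sum to £8.5.)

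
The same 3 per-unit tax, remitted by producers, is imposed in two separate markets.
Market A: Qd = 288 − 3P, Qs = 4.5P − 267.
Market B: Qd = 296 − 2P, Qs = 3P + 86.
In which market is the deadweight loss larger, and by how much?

Market A, by 2.7.

Market A: pre-tax P* = 74, Q* = 66; post-tax Q = 60.6; deadweight loss = 8.1.
Market B: pre-tax P* = 42, Q* = 212; post-tax Q = 208.4; deadweight loss = 5.4.
Difference: 8.1 vs 5.4 → market A is larger by 2.7.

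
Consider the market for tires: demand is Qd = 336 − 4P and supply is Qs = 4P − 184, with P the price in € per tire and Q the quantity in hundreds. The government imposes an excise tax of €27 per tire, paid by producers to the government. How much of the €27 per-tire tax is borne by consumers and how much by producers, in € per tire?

Consumers bear €13.5 per tire; producers bear €13.5 per tire.

Before the tax: set 336 − 4P = 4P − 184 → P* = €65, Q* = 76.
With the tax collected from producers, supply shifts: Qs = 4(P − 27) − 184.
New equilibrium: consumers pay €78.5, producers receive €51.5, Q = 22. (Wedge: Pb − Ps = 27.)
Burden on consumers: €13.5; on producers: €13.5. (They sum to €27.)
The less price-elastic side of the market bears the larger share of a per-unit tax.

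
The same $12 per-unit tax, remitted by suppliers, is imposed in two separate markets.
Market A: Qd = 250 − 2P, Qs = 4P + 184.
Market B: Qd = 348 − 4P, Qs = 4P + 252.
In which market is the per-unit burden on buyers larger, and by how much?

Market A: pre-tax P* = $11, Q* = 228; post-tax Q = 212; per-unit burden on buyers = $8.
Market B: pre-tax P* = $12, Q* = 300; post-tax Q = 276; per-unit burden on buyers = $6.
Difference: $8 vs $6 → market A is larger by $2.

Market A, by $2.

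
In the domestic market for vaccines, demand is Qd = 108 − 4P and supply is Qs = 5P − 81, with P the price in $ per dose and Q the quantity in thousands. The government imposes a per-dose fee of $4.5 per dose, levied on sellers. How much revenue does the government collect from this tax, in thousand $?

Tax revenue = $63 thousand.

Without the tax, 108 − 4P = 5P − 81 gives 9P = 189, so P* = $21 and Q* = 24.
With the tax collected from sellers, supply shifts: Qs = 5(P − 4.5) − 81.
Solving gives Q = 14 with buyers paying $23.5 and sellers receiving $19 (the $4.5 wedge).
Revenue = t · Q = 4.5 · 14 = $63.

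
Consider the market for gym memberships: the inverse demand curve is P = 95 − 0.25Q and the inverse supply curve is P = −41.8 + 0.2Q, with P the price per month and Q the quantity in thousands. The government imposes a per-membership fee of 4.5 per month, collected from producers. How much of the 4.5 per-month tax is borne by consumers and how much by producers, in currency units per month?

Consumers bear 2.5 per month; producers bear 2 per month.

Inverting to Q(P) form: Qd = 380 − 4P; Qs = 5P + 209.
Before the tax: set 380 − 4P = 5P + 209 → P* = 19, Q* = 304.
With the tax collected from producers, supply shifts: Qs = 5(P − 4.5) + 209.
Solving gives Q = 294 with consumers paying 21.5 and producers receiving 17 (the 4.5 wedge).
Burden on consumers: 2.5; on producers: 2. (They sum to 4.5.)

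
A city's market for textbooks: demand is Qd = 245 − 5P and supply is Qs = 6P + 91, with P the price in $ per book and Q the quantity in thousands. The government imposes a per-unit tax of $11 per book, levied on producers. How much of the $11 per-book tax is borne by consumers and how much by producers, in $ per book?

Consumers bear $6 per book; producers bear $5 per book.

Before the tax: set 245 − 5P = 6P + 91 → P* = $14, Q* = 175.
With the tax collected from producers, supply shifts: Qs = 6(P − 11) + 91.
New equilibrium: consumers pay $20, producers receive $9, Q = 145. (Wedge: Pb − Ps = 11.)
Burden on consumers: $6; on producers: $5. (They sum to $11.)
The less price-elastic side of the market bears the larger share of a per-unit tax.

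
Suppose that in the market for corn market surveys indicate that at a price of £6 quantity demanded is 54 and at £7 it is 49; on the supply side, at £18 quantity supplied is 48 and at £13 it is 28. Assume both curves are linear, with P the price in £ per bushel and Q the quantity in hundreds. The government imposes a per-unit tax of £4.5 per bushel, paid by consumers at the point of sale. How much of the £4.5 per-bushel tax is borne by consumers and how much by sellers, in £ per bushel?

Demand slope: (49 − 54)/(7 − 6) = -5, so Qd = 84 − 5P.
Supply slope: (28 − 48)/(13 − 18) = 4, so Qs = 4P − 24.
Without the tax, 84 − 5P = 4P − 24 gives 9P = 108, so P* = £12 and Q* = 24.
With the tax collected from consumers, demand (in seller-price terms) shifts: Qd = 84 − 5(P + 4.5).
New equilibrium: consumers pay £14, sellers receive £9.5, Q = 14. (Wedge: Pb − Ps = 4.5.)
Burden on consumers: £2; on sellers: £2.5. (They sum to £4.5.)

Consumers bear £2 per bushel; sellers bear £2.5 per bushel.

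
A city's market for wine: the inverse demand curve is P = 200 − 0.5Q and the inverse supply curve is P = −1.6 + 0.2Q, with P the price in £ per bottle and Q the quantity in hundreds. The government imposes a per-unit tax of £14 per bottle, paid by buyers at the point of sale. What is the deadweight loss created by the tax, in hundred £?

Deadweight loss = £140 hundred.

Rewrite in direct form: Qd = 400 − 2P and Qs = 5P + 8.
Without the tax, 400 − 2P = 5P + 8 gives 7P = 392, so P* = £56 and Q* = 288.
With the tax collected from buyers, demand (in seller-price terms) shifts: Qd = 400 − 2(P + 14).
Solving gives Q = 268 with buyers paying £66 and suppliers receiving £52 (the £14 wedge).
Quantity falls by |ΔQ| = |288 − 268| = 20.
DWL = ½ · t · |ΔQ| = ½ · 14 · 20 = £140.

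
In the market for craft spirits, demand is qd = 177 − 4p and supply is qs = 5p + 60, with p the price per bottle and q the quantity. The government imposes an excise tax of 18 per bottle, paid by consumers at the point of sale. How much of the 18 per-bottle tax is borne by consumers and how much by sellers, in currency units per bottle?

Consumers bear 10 per bottle; sellers bear 8 per bottle.

Before the tax: set 177 − 4p = 5p + 60 → p* = 13, q* = 125.
With the tax collected from consumers, demand (in seller-price terms) shifts: qd = 177 − 4(p + 18).
New equilibrium: consumers pay 23, sellers receive 5, q = 85. (Wedge: pb − ps = 18.)
Burden on consumers: 10; on sellers: 8. (They sum to 18.)
The less price-elastic side of the market bears the larger share of a per-unit tax.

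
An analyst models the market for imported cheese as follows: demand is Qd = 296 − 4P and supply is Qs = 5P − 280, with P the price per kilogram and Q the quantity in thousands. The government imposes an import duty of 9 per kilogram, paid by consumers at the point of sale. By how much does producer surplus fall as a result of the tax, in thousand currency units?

Before the tax: set 296 − 4P = 5P − 280 → P* = 64, Q* = 40.
With the tax collected from consumers, demand (in seller-price terms) shifts: Qd = 296 − 4(P + 9).
New equilibrium: consumers pay 69, producers receive 60, Q = 20. (Wedge: Pb − Ps = 9.)
ΔPS is the trapezoid between Q = 20 and Q = 40 of height 4: ½ · (40 + 20) · 4 = 120.

Producer surplus falls by 120 thousand.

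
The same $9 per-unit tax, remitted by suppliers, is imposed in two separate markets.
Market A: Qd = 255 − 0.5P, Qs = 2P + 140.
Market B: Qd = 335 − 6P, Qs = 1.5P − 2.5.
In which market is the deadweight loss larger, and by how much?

Market B, by $32.4.

Market A: pre-tax P* = $46, Q* = 232; post-tax Q = 228.4; deadweight loss = $16.2.
Market B: pre-tax P* = $45, Q* = 65; post-tax Q = 54.2; deadweight loss = $48.6.
Difference: $16.2 vs $48.6 → market B is larger by $32.4.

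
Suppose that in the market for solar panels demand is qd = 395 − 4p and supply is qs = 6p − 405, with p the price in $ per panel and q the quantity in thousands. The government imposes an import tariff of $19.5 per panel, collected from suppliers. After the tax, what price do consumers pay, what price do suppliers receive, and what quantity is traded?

Without the tax, 395 − 4p = 6p − 405 gives 10p = 800, so p* = $80 and q* = 75.
With the tax collected from suppliers, supply shifts: qs = 6(p − 19.5) − 405.
New equilibrium: consumers pay $91.7, suppliers receive $72.2, q = 28.2. (Wedge: pb − ps = 19.5.)
The less price-elastic side of the market bears the larger share of a per-unit tax.

Consumers pay $91.7; suppliers receive $72.2; quantity = 28.2.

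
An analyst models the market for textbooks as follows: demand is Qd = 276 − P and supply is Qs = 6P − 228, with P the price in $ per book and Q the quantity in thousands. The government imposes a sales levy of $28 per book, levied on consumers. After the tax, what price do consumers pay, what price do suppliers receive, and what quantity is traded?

Consumers pay $96; suppliers receive $68; quantity = 180.

Before the tax: set 276 − P = 6P − 228 → P* = $72, Q* = 204.
With the tax collected from consumers, demand (in seller-price terms) shifts: Qd = 276 − (P + 28).
Solving gives Q = 180 with consumers paying $96 and suppliers receiving $68 (the $28 wedge).
The less price-elastic side of the market bears the larger share of a per-unit tax.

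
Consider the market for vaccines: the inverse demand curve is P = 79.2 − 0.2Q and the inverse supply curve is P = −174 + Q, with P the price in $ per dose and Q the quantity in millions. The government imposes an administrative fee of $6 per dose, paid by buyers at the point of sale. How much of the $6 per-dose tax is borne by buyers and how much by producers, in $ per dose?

Buyers bear $1 per dose; producers bear $5 per dose.

Inverting to Q(P) form: Qd = 396 − 5P; Qs = P + 174.
Before the tax: set 396 − 5P = P + 174 → P* = $37, Q* = 211.
With the tax collected from buyers, demand (in seller-price terms) shifts: Qd = 396 − 5(P + 6).
Solving gives Q = 206 with buyers paying $38 and producers receiving $32 (the $6 wedge).
Burden on buyers: $1; on producers: $5. (They sum to $6.)
The less price-elastic side of the market bears the larger share of a per-unit tax.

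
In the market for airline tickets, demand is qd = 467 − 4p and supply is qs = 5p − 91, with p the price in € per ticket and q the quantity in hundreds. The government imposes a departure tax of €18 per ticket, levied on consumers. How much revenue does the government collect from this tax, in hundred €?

Tax revenue = €3222 hundred.

Without the tax, 467 − 4p = 5p − 91 gives 9p = 558, so p* = €62 and q* = 219.
With the tax collected from consumers, demand (in seller-price terms) shifts: qd = 467 − 4(p + 18).
Solving gives q = 179 with consumers paying €72 and producers receiving €54 (the €18 wedge).
Revenue = t · Q = 18 · 179 = €3222.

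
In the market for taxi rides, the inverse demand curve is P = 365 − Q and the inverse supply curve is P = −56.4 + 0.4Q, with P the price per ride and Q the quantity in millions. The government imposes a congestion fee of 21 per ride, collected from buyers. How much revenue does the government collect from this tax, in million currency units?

Inverting to Q(P) form: Qd = 365 − P; Qs = 2.5P + 141.
Without the tax, 365 − P = 2.5P + 141 gives 3.5P = 224, so P* = 64 and Q* = 301.
With the tax collected from buyers, demand (in seller-price terms) shifts: Qd = 365 − (P + 21).
Solving gives Q = 286 with buyers paying 79 and producers receiving 58 (the 21 wedge).
Revenue = t · Q = 21 · 286 = 6006.

Tax revenue = 6006 million.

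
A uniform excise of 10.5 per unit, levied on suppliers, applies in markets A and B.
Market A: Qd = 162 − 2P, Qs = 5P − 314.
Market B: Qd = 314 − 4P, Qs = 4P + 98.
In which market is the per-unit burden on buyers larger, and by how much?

Market A: pre-tax P* = 68, Q* = 26; post-tax Q = 11; per-unit burden on buyers = 7.5.
Market B: pre-tax P* = 27, Q* = 206; post-tax Q = 185; per-unit burden on buyers = 5.25.
Difference: 7.5 vs 5.25 → market A is larger by 2.25.

Market A, by 2.25.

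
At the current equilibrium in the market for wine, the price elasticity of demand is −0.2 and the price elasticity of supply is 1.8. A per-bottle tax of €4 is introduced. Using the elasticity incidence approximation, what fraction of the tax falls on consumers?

Consumers' share ≈ 0.9.

Incidence ratio: consumers' share ≈ εs / (εs + |εd|) = 1.8 / (1.8 + 0.2) = 0.9.
Supply is the more elastic side, so consumers bear the larger share.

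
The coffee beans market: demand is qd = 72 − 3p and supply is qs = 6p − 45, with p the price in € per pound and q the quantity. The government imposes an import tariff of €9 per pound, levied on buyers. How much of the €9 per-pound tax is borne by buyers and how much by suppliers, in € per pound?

Buyers bear €6 per pound; suppliers bear €3 per pound.

Before the tax: set 72 − 3p = 6p − 45 → p* = €13, q* = 33.
With the tax collected from buyers, demand (in seller-price terms) shifts: qd = 72 − 3(p + 9).
Solving gives q = 15 with buyers paying €19 and suppliers receiving €10 (the €9 wedge).
Burden on buyers: €6; on suppliers: €3. (They sum to €9.)
The less price-elastic side of the market bears the larger share of a per-unit tax.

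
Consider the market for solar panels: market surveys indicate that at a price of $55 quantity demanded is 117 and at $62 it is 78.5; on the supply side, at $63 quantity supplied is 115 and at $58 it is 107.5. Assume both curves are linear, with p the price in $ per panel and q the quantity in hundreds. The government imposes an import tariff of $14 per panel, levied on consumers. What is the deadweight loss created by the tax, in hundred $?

Deadweight loss = $115.5 hundred.

Demand slope: (78.5 − 117)/(62 − 55) = -5.5, so qd = 419.5 − 5.5p.
Supply slope: (107.5 − 115)/(58 − 63) = 1.5, so qs = 1.5p + 20.5.
Without the tax, 419.5 − 5.5p = 1.5p + 20.5 gives 7p = 399, so p* = $57 and q* = 106.
With the tax collected from consumers, demand (in seller-price terms) shifts: qd = 419.5 − 5.5(p + 14).
New equilibrium: consumers pay $60, suppliers receive $46, q = 89.5. (Wedge: pb − ps = 14.)
Quantity falls by |ΔQ| = |106 − 89.5| = 16.5.
DWL = ½ · t · |ΔQ| = ½ · 14 · 16.5 = $115.5.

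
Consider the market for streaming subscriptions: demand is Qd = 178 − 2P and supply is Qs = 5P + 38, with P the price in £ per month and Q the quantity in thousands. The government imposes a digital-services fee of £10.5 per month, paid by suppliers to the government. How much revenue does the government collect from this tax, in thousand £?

Before the tax: set 178 − 2P = 5P + 38 → P* = £20, Q* = 138.
With the tax collected from suppliers, supply shifts: Qs = 5(P − 10.5) + 38.
New equilibrium: buyers pay £27.5, suppliers receive £17, Q = 123. (Wedge: Pb − Ps = 10.5.)
Revenue = t · Q = 10.5 · 123 = £1291.5.

Tax revenue = £1291.5 thousand.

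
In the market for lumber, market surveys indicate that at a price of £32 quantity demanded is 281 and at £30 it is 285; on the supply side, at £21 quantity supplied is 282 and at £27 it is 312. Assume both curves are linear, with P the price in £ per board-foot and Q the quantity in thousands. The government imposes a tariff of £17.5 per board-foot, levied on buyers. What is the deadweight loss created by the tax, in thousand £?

Demand slope: (285 − 281)/(30 − 32) = -2, so Qd = 345 − 2P.
Supply slope: (312 − 282)/(27 − 21) = 5, so Qs = 5P + 177.
Before the tax: set 345 − 2P = 5P + 177 → P* = £24, Q* = 297.
With the tax collected from buyers, demand (in seller-price terms) shifts: Qd = 345 − 2(P + 17.5).
New equilibrium: buyers pay £36.5, producers receive £19, Q = 272. (Wedge: Pb − Ps = 17.5.)
Quantity falls by |ΔQ| = |297 − 272| = 25.
DWL = ½ · t · |ΔQ| = ½ · 17.5 · 25 = £218.75.

Deadweight loss = £218.75 thousand.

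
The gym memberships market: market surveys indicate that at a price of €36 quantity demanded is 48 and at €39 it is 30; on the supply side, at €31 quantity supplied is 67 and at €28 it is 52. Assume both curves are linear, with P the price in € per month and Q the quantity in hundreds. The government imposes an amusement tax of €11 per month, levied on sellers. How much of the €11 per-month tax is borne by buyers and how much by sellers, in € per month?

Buyers bear €5 per month; sellers bear €6 per month.

Demand slope: (30 − 48)/(39 − 36) = -6, so Qd = 264 − 6P.
Supply slope: (52 − 67)/(28 − 31) = 5, so Qs = 5P − 88.
Without the tax, 264 − 6P = 5P − 88 gives 11P = 352, so P* = €32 and Q* = 72.
With the tax collected from sellers, supply shifts: Qs = 5(P − 11) − 88.
Solving gives Q = 42 with buyers paying €37 and sellers receiving €26 (the €11 wedge).
Burden on buyers: €5; on sellers: €6. (They sum to €11.)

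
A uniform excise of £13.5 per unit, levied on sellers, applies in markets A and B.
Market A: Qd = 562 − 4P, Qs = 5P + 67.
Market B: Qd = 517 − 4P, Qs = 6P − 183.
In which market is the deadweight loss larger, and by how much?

Market A: pre-tax P* = £55, Q* = 342; post-tax Q = 312; deadweight loss = £202.5.
Market B: pre-tax P* = £70, Q* = 237; post-tax Q = 204.6; deadweight loss = £218.7.
Difference: £202.5 vs £218.7 → market B is larger by £16.2.

Market B, by £16.2.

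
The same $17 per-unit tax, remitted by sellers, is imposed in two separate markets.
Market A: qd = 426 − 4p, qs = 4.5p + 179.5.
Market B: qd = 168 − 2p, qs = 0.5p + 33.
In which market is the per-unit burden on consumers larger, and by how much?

Market A, by $5.6.

Market A: pre-tax p* = $29, q* = 310; post-tax q = 274; per-unit burden on consumers = $9.
Market B: pre-tax p* = $54, q* = 60; post-tax q = 53.2; per-unit burden on consumers = $3.4.
Difference: $9 vs $3.4 → market A is larger by $5.6.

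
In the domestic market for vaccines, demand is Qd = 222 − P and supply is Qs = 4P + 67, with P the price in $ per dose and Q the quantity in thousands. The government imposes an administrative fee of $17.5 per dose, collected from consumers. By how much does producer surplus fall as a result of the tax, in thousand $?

Producer surplus falls by $644 thousand.

Without the tax, 222 − P = 4P + 67 gives 5P = 155, so P* = $31 and Q* = 191.
With the tax collected from consumers, demand (in seller-price terms) shifts: Qd = 222 − (P + 17.5).
Solving gives Q = 177 with consumers paying $45 and sellers receiving $27.5 (the $17.5 wedge).
ΔPS is the trapezoid between Q = 177 and Q = 191 of height $3.5: ½ · (191 + 177) · 3.5 = $644.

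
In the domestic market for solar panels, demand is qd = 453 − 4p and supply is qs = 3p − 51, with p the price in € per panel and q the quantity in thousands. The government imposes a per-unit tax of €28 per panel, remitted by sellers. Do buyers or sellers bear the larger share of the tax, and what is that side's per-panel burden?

Before the tax: set 453 − 4p = 3p − 51 → p* = €72, q* = 165.
With the tax collected from sellers, supply shifts: qs = 3(p − 28) − 51.
Solving gives q = 117 with buyers paying €84 and sellers receiving €56 (the €28 wedge).
Per-panel burden: buyers €12, sellers €16.
Sellers take the larger share because supply is less price-elastic here (demand slope 4 vs supply slope 3).

Sellers bear the larger share: €16 per panel.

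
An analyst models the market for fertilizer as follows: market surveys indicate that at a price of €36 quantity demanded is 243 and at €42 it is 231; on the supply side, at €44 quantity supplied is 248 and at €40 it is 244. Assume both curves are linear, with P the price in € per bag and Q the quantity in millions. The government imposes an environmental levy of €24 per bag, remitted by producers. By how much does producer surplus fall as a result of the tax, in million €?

Producer surplus falls by €3728 million.

Demand slope: (231 − 243)/(42 − 36) = -2, so Qd = 315 − 2P.
Supply slope: (244 − 248)/(40 − 44) = 1, so Qs = P + 204.
Without the tax, 315 − 2P = P + 204 gives 3P = 111, so P* = €37 and Q* = 241.
With the tax collected from producers, supply shifts: Qs = (P − 24) + 204.
New equilibrium: buyers pay €45, producers receive €21, Q = 225. (Wedge: Pb − Ps = 24.)
ΔPS is the trapezoid between Q = 225 and Q = 241 of height €16: ½ · (241 + 225) · 16 = €3728.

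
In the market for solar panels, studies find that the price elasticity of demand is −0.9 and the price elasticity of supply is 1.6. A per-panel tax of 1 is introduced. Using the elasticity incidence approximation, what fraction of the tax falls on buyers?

Buyers' share ≈ 0.64.

Incidence ratio: buyers' share ≈ εs / (εs + |εd|) = 1.6 / (1.6 + 0.9) = 0.64.
Supply is the more elastic side, so buyers bear the larger share.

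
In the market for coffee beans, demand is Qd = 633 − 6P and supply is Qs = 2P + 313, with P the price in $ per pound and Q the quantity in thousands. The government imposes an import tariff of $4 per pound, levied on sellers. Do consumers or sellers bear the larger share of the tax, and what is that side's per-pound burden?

Sellers bear the larger share: $3 per pound.

Before the tax: set 633 − 6P = 2P + 313 → P* = $40, Q* = 393.
With the tax collected from sellers, supply shifts: Qs = 2(P − 4) + 313.
Solving gives Q = 387 with consumers paying $41 and sellers receiving $37 (the $4 wedge).
Per-pound burden: consumers $1, sellers $3.
Sellers take the larger share because supply is less price-elastic here (demand slope 6 vs supply slope 2).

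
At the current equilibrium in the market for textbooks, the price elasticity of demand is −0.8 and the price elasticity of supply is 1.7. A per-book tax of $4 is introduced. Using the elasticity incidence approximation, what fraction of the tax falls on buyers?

Buyers' share ≈ 0.68.

Incidence ratio: buyers' share ≈ εs / (εs + |εd|) = 1.7 / (1.7 + 0.8) = 0.68.
Supply is the more elastic side, so buyers bear the larger share.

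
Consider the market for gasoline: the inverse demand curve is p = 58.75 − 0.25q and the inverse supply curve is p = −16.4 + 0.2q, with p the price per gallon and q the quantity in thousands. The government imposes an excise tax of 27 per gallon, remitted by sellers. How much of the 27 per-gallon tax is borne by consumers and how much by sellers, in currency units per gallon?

Consumers bear 15 per gallon; sellers bear 12 per gallon.

Inverting to q(p) form: qd = 235 − 4p; qs = 5p + 82.
Without the tax, 235 − 4p = 5p + 82 gives 9p = 153, so p* = 17 and q* = 167.
With the tax collected from sellers, supply shifts: qs = 5(p − 27) + 82.
Solving gives q = 107 with consumers paying 32 and sellers receiving 5 (the 27 wedge).
Burden on consumers: 15; on sellers: 12. (They sum to 27.)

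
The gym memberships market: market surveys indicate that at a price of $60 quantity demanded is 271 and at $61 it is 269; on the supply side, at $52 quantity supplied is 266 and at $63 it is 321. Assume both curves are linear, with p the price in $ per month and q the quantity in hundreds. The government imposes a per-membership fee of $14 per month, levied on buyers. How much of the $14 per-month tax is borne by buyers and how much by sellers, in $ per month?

Demand slope: (269 − 271)/(61 − 60) = -2, so qd = 391 − 2p.
Supply slope: (321 − 266)/(63 − 52) = 5, so qs = 5p + 6.
Before the tax: set 391 − 2p = 5p + 6 → p* = $55, q* = 281.
With the tax collected from buyers, demand (in seller-price terms) shifts: qd = 391 − 2(p + 14).
Solving gives q = 261 with buyers paying $65 and sellers receiving $51 (the $14 wedge).
Burden on buyers: $10; on sellers: $4. (They sum to $14.)

Buyers bear $10 per month; sellers bear $4 per month.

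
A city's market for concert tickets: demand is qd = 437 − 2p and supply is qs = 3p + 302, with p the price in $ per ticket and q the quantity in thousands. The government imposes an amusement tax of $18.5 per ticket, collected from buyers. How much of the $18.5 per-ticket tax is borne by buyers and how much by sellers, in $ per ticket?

Before the tax: set 437 − 2p = 3p + 302 → p* = $27, q* = 383.
With the tax collected from buyers, demand (in seller-price terms) shifts: qd = 437 − 2(p + 18.5).
New equilibrium: buyers pay $38.1, sellers receive $19.6, q = 360.8. (Wedge: pb − ps = 18.5.)
Burden on buyers: $11.1; on sellers: $7.4. (They sum to $18.5.)
The less price-elastic side of the market bears the larger share of a per-unit tax.

Buyers bear $11.1 per ticket; sellers bear $7.4 per ticket.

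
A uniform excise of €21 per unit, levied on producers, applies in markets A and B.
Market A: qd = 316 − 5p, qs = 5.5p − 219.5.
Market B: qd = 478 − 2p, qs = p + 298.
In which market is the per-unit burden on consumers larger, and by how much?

Market A, by €4.

Market A: pre-tax p* = €51, q* = 61; post-tax q = 6; per-unit burden on consumers = €11.
Market B: pre-tax p* = €60, q* = 358; post-tax q = 344; per-unit burden on consumers = €7.
Difference: €11 vs €7 → market A is larger by €4.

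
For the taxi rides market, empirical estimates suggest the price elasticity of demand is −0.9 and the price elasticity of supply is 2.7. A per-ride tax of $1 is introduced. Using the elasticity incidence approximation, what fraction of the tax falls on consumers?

Incidence ratio: consumers' share ≈ εs / (εs + |εd|) = 2.7 / (2.7 + 0.9) = 0.75.
Supply is the more elastic side, so consumers bear the larger share.

Consumers' share ≈ 0.75.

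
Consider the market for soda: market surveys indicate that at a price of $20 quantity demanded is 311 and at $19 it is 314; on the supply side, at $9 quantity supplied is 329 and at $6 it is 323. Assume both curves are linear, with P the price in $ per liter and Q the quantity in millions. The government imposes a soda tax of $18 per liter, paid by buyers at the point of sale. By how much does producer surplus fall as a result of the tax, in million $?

Producer surplus falls by $3501.36 million.

Demand slope: (314 − 311)/(19 − 20) = -3, so Qd = 371 − 3P.
Supply slope: (323 − 329)/(6 − 9) = 2, so Qs = 2P + 311.
Without the tax, 371 − 3P = 2P + 311 gives 5P = 60, so P* = $12 and Q* = 335.
With the tax collected from buyers, demand (in seller-price terms) shifts: Qd = 371 − 3(P + 18).
Solving gives Q = 313.4 with buyers paying $19.2 and sellers receiving $1.2 (the $18 wedge).
ΔPS is the trapezoid between Q = 313.4 and Q = 335 of height $10.8: ½ · (335 + 313.4) · 10.8 = $3501.36.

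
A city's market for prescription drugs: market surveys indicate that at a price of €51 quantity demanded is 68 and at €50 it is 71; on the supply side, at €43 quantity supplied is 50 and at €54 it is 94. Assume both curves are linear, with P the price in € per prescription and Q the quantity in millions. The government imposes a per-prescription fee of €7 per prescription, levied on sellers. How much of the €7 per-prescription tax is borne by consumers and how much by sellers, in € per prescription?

Demand slope: (71 − 68)/(50 − 51) = -3, so Qd = 221 − 3P.
Supply slope: (94 − 50)/(54 − 43) = 4, so Qs = 4P − 122.
Without the tax, 221 − 3P = 4P − 122 gives 7P = 343, so P* = €49 and Q* = 74.
With the tax collected from sellers, supply shifts: Qs = 4(P − 7) − 122.
Solving gives Q = 62 with consumers paying €53 and sellers receiving €46 (the €7 wedge).
Burden on consumers: €4; on sellers: €3. (They sum to €7.)

Consumers bear €4 per prescription; sellers bear €3 per prescription.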